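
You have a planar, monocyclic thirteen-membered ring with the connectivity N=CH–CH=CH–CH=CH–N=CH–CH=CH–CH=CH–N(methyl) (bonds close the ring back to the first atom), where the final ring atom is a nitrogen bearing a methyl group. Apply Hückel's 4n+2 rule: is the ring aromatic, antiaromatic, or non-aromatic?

The p orbitals form a continuous loop: each doubly-bonded ring atom is sp² with one p-orbital electron; each =N– nitrogen is pyridine-type (lone pair in the sp² plane, one electron in the p orbital); the pyrrole-type nitrogen donates its lone pair from the p orbital. The ring is fully conjugated.
Counting π electrons: 6 × 2 = 12 from the double-bond units + 2 from the N(methyl) atom = 14.
14 = 4(3) + 2, which satisfies Hückel's 4n+2 rule.

Aromatic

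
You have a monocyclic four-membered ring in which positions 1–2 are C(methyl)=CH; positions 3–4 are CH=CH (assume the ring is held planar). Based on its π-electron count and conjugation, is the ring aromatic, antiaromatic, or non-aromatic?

Antiaromatic

The p orbitals form a continuous loop: the double-bond atoms are sp², each contributing one p electron. The ring is fully conjugated.
Counting π electrons: 2 × 2 = 4 from the 2 double-bond units.
A 4n π count (4, n = 1) in a planar conjugated ring means antiaromatic.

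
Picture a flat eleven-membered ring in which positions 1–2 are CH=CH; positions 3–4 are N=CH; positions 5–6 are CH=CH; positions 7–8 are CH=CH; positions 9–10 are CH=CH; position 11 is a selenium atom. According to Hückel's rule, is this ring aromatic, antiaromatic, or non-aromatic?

Check conjugation: the double-bond atoms are sp², each contributing one p electron; each sp² =N– keeps its lone pair in-plane and puts one electron into the π system; the selenium donates one lone pair from its p orbital — every position has a p orbital, so the cyclic π system is continuous.
Tallying contributions gives 5 × 2 = 10 from the double-bond units + 2 from the Se atom = 12.
12 is a 4n count (n = 3), so the planar conjugated ring is antiaromatic.

Antiaromatic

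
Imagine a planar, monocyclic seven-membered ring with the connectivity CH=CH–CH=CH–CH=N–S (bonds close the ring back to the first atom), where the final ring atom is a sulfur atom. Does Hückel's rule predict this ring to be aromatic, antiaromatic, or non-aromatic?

The p orbitals form a continuous loop: every atom in a ring double bond is sp² and brings one electron to the p orbital; the doubly-bonded nitrogens are pyridine-type — their lone pairs lie in the ring plane, leaving one electron in the p orbital; the sulfur donates one lone pair from its p orbital. The ring is fully conjugated.
π-electron count: 3 × 2 = 6 from the double-bond units + 2 from the S atom = 8.
8 = 4(2); a planar, fully conjugated 4n system is antiaromatic.

Antiaromatic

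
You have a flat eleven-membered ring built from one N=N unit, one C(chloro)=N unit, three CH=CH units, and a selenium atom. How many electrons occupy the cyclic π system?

12

Every ring atom contributes a p orbital perpendicular to the ring (each doubly-bonded ring atom is sp² with one p-orbital electron; each =N– nitrogen is pyridine-type (lone pair in the sp² plane, one electron in the p orbital); the selenium donates one lone pair from its p orbital), so the π system is cyclic and fully conjugated.
π-electron count: 5 × 2 = 10 from the double-bond units + 2 from the Se atom = 12.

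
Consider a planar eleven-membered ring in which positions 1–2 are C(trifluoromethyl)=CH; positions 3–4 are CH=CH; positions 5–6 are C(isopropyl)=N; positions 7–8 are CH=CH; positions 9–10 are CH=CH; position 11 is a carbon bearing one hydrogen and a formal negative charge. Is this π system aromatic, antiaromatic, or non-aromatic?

Every ring atom contributes a p orbital perpendicular to the ring (the double-bond atoms are sp², each contributing one p electron; the doubly-bonded nitrogens are pyridine-type — their lone pairs lie in the ring plane, leaving one electron in the p orbital; the carbanion's lone pair occupies the p orbital), so the π system is cyclic and fully conjugated.
Adding the contributions, 5 × 2 = 10 from the double-bond units + 2 from the CH(-) atom = 12.
12 is a 4n count (n = 3), so the planar conjugated ring is antiaromatic.

Antiaromatic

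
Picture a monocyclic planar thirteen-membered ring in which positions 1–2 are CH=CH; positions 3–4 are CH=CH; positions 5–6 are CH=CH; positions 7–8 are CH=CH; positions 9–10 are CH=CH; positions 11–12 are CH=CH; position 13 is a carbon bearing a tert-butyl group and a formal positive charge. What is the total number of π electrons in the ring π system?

All ring atoms are sp² and supply a p orbital to the ring (the double-bond atoms are sp², each contributing one p electron; the carbocation has an empty p orbital); the conjugation is uninterrupted.
π-electron count: 6 × 2 = 12 from the double-bond units + 0 from the C(tert-butyl)(+) atom = 12.

12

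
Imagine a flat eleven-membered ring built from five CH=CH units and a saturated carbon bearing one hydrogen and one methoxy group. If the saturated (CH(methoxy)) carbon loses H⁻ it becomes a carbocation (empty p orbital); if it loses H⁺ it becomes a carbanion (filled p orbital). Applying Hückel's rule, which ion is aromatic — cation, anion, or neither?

The cation

In both ions every ring atom is sp² and contributes a p orbital, so both rings are fully conjugated.
Cation: 5 × 2 + 0 = 10 π electrons → 4(2)+2, aromatic.
Anion: 5 × 2 + 2 = 12 π electrons → 4(3), antiaromatic.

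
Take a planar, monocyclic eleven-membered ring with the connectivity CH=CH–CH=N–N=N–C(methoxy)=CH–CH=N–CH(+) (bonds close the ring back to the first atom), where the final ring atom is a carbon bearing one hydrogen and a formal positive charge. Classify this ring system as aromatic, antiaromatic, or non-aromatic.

Aromatic

The p orbitals form a continuous loop: every atom in a ring double bond is sp² and brings one electron to the p orbital; the doubly-bonded nitrogens are pyridine-type — their lone pairs lie in the ring plane, leaving one electron in the p orbital; the carbocation has an empty p orbital. The ring is fully conjugated.
Counting π electrons: 5 × 2 = 10 from the double-bond units + 0 from the CH(+) atom = 10.
Since 10 = 4·2 + 2, the ring meets the 4n+2 criterion.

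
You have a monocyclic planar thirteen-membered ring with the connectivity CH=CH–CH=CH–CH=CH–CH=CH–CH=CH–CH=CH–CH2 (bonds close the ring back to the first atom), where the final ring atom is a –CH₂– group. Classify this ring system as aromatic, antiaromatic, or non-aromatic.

Non-aromatic

Because the tetrahedral CH₂ carbon is sp³ and has no p orbital in the ring π system at the CH2 position, the π system cannot extend all the way around the ring.
A ring that is not fully conjugated cannot be aromatic or antiaromatic regardless of its π-electron count.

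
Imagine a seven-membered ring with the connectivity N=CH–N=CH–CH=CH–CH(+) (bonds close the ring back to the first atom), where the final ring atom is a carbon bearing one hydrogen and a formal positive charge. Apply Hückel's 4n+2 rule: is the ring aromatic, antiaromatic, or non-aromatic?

Aromatic

All ring atoms are sp² and supply a p orbital to the ring (each doubly-bonded ring atom is sp² with one p-orbital electron; the doubly-bonded nitrogens are pyridine-type — their lone pairs lie in the ring plane, leaving one electron in the p orbital; the carbocation has an empty p orbital); the conjugation is uninterrupted.
Tallying contributions gives 3 × 2 = 6 from the double-bond units + 0 from the CH(+) atom = 6.
6 = 4(1) + 2, which satisfies Hückel's 4n+2 rule.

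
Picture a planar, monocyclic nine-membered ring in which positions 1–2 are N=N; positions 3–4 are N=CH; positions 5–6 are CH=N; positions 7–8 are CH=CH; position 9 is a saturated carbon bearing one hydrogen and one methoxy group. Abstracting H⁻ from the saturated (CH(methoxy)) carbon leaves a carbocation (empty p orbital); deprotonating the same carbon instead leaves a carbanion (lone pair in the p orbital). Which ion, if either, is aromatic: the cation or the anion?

In either ion the ring is fully conjugated: every atom, including the new sp² carbon, supplies a p orbital.
Cation: 4 × 2 + 0 = 8 π electrons → 4(2), antiaromatic.
Anion: 4 × 2 + 2 = 10 π electrons → 4(2)+2, aromatic.

The anion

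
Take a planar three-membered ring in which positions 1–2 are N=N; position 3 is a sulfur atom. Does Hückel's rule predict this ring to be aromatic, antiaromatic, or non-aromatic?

Antiaromatic

All ring atoms are sp² and supply a p orbital to the ring (the double-bond atoms are sp², each contributing one p electron; each sp² =N– keeps its lone pair in-plane and puts one electron into the π system; the sulfur donates one lone pair from its p orbital); the conjugation is uninterrupted.
Counting π electrons: 1 × 2 = 2 from the double-bond unit + 2 from the S atom = 4.
4 is a 4n count (n = 1), so the planar conjugated ring is antiaromatic.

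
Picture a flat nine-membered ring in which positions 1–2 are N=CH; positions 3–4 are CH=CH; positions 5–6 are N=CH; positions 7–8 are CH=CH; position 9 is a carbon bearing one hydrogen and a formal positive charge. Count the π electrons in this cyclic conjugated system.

8

The p orbitals form a continuous loop: the double-bond atoms are sp², each contributing one p electron; each sp² =N– keeps its lone pair in-plane and puts one electron into the π system; the carbocation has an empty p orbital. The ring is fully conjugated.
Tallying contributions gives 4 × 2 = 8 from the double-bond units + 0 from the CH(+) atom = 8.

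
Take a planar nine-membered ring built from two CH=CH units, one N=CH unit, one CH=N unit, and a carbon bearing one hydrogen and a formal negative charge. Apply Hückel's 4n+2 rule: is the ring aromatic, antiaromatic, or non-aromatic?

The p orbitals form a continuous loop: every atom in a ring double bond is sp² and brings one electron to the p orbital; the doubly-bonded nitrogens are pyridine-type — their lone pairs lie in the ring plane, leaving one electron in the p orbital; the carbanion's lone pair occupies the p orbital. The ring is fully conjugated.
Counting π electrons: 4 × 2 = 8 from the double-bond units + 2 from the CH(-) atom = 10.
That gives a 4n+2 count (10, n = 2).

Aromatic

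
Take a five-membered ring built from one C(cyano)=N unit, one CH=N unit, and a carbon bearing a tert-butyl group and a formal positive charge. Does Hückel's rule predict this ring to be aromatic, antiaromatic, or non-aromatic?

Antiaromatic

All ring atoms are sp² and supply a p orbital to the ring (each doubly-bonded ring atom is sp² with one p-orbital electron; each =N– nitrogen is pyridine-type (lone pair in the sp² plane, one electron in the p orbital); the carbocation has an empty p orbital); the conjugation is uninterrupted.
Tallying contributions gives 2 × 2 = 4 from the double-bond units + 0 from the C(tert-butyl)(+) atom = 4.
With 4 = 4·1 π electrons, Hückel's rule classifies the planar ring as antiaromatic.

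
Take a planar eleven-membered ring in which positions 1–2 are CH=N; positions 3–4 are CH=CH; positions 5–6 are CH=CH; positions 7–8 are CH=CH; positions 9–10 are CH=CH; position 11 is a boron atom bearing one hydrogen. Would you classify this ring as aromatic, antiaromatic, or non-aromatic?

The p orbitals form a continuous loop: the double-bond atoms are sp², each contributing one p electron; each =N– nitrogen is pyridine-type (lone pair in the sp² plane, one electron in the p orbital); the boron has an empty p orbital. The ring is fully conjugated.
π-electron count: 5 × 2 = 10 from the double-bond units + 0 from the BH atom = 10.
Since 10 = 4·2 + 2, the ring meets the 4n+2 criterion.

Aromatic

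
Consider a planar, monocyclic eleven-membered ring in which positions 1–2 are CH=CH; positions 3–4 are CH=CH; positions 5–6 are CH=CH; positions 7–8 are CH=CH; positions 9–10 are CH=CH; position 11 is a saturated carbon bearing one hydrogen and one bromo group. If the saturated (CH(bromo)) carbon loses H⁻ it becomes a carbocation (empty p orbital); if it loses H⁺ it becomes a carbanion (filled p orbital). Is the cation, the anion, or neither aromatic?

The cation

In both ions every ring atom is sp² and contributes a p orbital, so both rings are fully conjugated.
Cation: 5 × 2 + 0 = 10 π electrons → 4(2)+2, aromatic.
Anion: 5 × 2 + 2 = 12 π electrons → 4(3), antiaromatic.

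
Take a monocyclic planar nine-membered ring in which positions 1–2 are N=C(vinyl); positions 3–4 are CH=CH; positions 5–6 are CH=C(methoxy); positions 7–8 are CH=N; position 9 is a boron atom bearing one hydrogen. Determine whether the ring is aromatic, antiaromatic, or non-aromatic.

Antiaromatic

The p orbitals form a continuous loop: each doubly-bonded ring atom is sp² with one p-orbital electron; each sp² =N– keeps its lone pair in-plane and puts one electron into the π system; the boron has an empty p orbital. The ring is fully conjugated.
Adding the contributions, 4 × 2 = 8 from the double-bond units + 0 from the BH atom = 8.
8 = 4(2); a planar, fully conjugated 4n system is antiaromatic.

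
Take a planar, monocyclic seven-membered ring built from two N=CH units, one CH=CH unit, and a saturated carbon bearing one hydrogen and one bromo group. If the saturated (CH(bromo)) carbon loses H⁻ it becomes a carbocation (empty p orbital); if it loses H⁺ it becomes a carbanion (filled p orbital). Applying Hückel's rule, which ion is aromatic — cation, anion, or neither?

In either ion the ring is fully conjugated: every atom, including the new sp² carbon, supplies a p orbital.
Cation: 3 × 2 + 0 = 6 π electrons → 4(1)+2, aromatic.
Anion: 3 × 2 + 2 = 8 π electrons → 4(2), antiaromatic.

The cation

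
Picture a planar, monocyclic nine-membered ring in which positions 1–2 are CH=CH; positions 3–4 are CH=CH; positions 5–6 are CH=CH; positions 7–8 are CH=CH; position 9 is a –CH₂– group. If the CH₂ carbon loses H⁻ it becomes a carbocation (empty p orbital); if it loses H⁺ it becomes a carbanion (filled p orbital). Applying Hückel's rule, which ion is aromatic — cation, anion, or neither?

The anion

In either ion the ring is fully conjugated: every atom, including the new sp² carbon, supplies a p orbital.
Cation: 4 × 2 + 0 = 8 π electrons → 4(2), antiaromatic.
Anion: 4 × 2 + 2 = 10 π electrons → 4(2)+2, aromatic.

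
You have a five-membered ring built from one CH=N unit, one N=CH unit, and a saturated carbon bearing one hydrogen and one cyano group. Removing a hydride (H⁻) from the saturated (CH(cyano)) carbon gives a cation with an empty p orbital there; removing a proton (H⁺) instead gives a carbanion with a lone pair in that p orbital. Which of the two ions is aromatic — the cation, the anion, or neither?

The anion

In both ions every ring atom is sp² and contributes a p orbital, so both rings are fully conjugated.
Cation: 2 × 2 + 0 = 4 π electrons → 4(1), antiaromatic.
Anion: 2 × 2 + 2 = 6 π electrons → 4(1)+2, aromatic.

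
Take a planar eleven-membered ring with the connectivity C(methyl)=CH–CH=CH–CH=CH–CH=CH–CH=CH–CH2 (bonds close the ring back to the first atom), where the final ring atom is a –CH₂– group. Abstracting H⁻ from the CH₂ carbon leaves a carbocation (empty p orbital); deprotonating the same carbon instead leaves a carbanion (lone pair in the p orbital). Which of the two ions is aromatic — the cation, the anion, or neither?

The cation

Once that carbon is sp², every ring atom has a p orbital and both ions are fully conjugated.
Cation: 5 × 2 + 0 = 10 π electrons → 4(2)+2, aromatic.
Anion: 5 × 2 + 2 = 12 π electrons → 4(3), antiaromatic.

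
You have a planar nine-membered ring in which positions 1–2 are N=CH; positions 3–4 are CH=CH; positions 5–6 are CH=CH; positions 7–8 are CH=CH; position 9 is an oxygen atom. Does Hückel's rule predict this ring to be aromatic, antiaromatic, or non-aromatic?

Check conjugation: the double-bond atoms are sp², each contributing one p electron; each sp² =N– keeps its lone pair in-plane and puts one electron into the π system; the oxygen donates one lone pair from its p orbital — every position has a p orbital, so the cyclic π system is continuous.
Counting π electrons: 4 × 2 = 8 from the double-bond units + 2 from the O atom = 10.
With 10 π electrons (n = 2), the Hückel 4n+2 condition holds.

Aromatic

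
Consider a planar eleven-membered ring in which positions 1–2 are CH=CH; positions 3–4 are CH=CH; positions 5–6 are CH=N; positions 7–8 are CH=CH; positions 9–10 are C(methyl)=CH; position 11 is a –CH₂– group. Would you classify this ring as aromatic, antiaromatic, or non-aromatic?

The CH2 position has four σ bonds — the tetrahedral CH₂ carbon is sp³ and has no p orbital in the ring π system — so the cyclic conjugation is interrupted.
A ring that is not fully conjugated cannot be aromatic or antiaromatic regardless of its π-electron count.

Non-aromatic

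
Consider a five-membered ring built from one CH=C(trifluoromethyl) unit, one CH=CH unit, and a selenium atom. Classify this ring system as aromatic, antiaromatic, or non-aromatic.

The p orbitals form a continuous loop: every atom in a ring double bond is sp² and brings one electron to the p orbital; the selenium donates one lone pair from its p orbital. The ring is fully conjugated.
π-electron count: 2 × 2 = 4 from the double-bond units + 2 from the Se atom = 6.
With 6 π electrons (n = 1), the Hückel 4n+2 condition holds.

Aromatic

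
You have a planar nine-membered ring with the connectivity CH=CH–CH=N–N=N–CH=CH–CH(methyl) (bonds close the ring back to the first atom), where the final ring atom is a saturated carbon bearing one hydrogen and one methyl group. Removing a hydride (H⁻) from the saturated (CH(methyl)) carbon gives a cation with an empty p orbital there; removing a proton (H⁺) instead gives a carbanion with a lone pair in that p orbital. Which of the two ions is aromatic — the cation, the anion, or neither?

The anion

Once that carbon is sp², every ring atom has a p orbital and both ions are fully conjugated.
Cation: 4 × 2 + 0 = 8 π electrons → 4(2), antiaromatic.
Anion: 4 × 2 + 2 = 10 π electrons → 4(2)+2, aromatic.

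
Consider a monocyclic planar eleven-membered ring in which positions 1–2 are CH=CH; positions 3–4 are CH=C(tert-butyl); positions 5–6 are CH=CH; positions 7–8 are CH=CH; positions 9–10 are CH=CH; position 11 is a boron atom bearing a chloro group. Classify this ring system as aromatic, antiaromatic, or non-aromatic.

The p orbitals form a continuous loop: each doubly-bonded ring atom is sp² with one p-orbital electron; the boron has an empty p orbital. The ring is fully conjugated.
Adding the contributions, 5 × 2 = 10 from the double-bond units + 0 from the B(chloro) atom = 10.
Since 10 = 4·2 + 2, the ring meets the 4n+2 criterion.

Aromatic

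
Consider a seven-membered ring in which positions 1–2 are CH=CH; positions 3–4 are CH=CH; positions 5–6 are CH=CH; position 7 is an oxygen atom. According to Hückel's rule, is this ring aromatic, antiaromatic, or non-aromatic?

Antiaromatic

Check conjugation: each doubly-bonded ring atom is sp² with one p-orbital electron; the oxygen donates one lone pair from its p orbital — every position has a p orbital, so the cyclic π system is continuous.
π-electron count: 3 × 2 = 6 from the double-bond units + 2 from the O atom = 8.
8 = 4(2); a planar, fully conjugated 4n system is antiaromatic.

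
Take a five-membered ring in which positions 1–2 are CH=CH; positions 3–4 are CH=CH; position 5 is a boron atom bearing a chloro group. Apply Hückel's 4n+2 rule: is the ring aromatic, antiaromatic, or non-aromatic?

Every ring atom contributes a p orbital perpendicular to the ring (every atom in a ring double bond is sp² and brings one electron to the p orbital; the boron has an empty p orbital), so the π system is cyclic and fully conjugated.
Tallying contributions gives 2 × 2 = 4 from the double-bond units + 0 from the B(chloro) atom = 4.
With 4 = 4·1 π electrons, Hückel's rule classifies the planar ring as antiaromatic.

Antiaromatic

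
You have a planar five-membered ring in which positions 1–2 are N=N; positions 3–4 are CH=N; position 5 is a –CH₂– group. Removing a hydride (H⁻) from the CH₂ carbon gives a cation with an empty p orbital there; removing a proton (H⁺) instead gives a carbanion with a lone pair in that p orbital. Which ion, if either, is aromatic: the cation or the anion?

The anion

Both ions have a continuous loop of p orbitals — each ring atom is sp².
Cation: 2 × 2 + 0 = 4 π electrons → 4(1), antiaromatic.
Anion: 2 × 2 + 2 = 6 π electrons → 4(1)+2, aromatic.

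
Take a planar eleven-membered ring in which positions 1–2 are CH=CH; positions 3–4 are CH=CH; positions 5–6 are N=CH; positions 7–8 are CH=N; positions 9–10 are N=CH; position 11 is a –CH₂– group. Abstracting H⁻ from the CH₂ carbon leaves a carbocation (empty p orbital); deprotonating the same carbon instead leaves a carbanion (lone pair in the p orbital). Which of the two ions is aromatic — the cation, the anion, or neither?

The cation

Once that carbon is sp², every ring atom has a p orbital and both ions are fully conjugated.
Cation: 5 × 2 + 0 = 10 π electrons → 4(2)+2, aromatic.
Anion: 5 × 2 + 2 = 12 π electrons → 4(3), antiaromatic.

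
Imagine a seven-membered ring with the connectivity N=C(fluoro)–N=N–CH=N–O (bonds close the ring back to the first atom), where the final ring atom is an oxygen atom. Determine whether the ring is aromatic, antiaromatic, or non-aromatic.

Every ring atom contributes a p orbital perpendicular to the ring (the double-bond atoms are sp², each contributing one p electron; the doubly-bonded nitrogens are pyridine-type — their lone pairs lie in the ring plane, leaving one electron in the p orbital; the oxygen donates one lone pair from its p orbital), so the π system is cyclic and fully conjugated.
Counting π electrons: 3 × 2 = 6 from the double-bond units + 2 from the O atom = 8.
8 = 4(2); a planar, fully conjugated 4n system is antiaromatic.

Antiaromatic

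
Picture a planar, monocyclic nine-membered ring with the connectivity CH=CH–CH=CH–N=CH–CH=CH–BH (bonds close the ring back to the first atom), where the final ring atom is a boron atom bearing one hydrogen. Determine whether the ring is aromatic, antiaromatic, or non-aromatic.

Antiaromatic

The p orbitals form a continuous loop: the double-bond atoms are sp², each contributing one p electron; the doubly-bonded nitrogens are pyridine-type — their lone pairs lie in the ring plane, leaving one electron in the p orbital; the boron has an empty p orbital. The ring is fully conjugated.
Adding the contributions, 4 × 2 = 8 from the double-bond units + 0 from the BH atom = 8.
8 = 4(2); a planar, fully conjugated 4n system is antiaromatic.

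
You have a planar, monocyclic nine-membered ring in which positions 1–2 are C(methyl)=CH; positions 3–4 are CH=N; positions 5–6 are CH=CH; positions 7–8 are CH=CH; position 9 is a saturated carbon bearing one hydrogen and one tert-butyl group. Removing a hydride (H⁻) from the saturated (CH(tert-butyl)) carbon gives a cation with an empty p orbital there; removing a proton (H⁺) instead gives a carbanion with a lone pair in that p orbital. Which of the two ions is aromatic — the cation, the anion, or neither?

Once that carbon is sp², every ring atom has a p orbital and both ions are fully conjugated.
Cation: 4 × 2 + 0 = 8 π electrons → 4(2), antiaromatic.
Anion: 4 × 2 + 2 = 10 π electrons → 4(2)+2, aromatic.

The anion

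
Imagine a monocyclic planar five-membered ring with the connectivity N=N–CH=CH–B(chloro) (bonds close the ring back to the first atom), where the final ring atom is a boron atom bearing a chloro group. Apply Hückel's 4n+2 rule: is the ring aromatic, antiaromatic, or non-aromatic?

Antiaromatic

Check conjugation: every atom in a ring double bond is sp² and brings one electron to the p orbital; each sp² =N– keeps its lone pair in-plane and puts one electron into the π system; the boron has an empty p orbital — every position has a p orbital, so the cyclic π system is continuous.
Tallying contributions gives 2 × 2 = 4 from the double-bond units + 0 from the B(chloro) atom = 4.
A 4n π count (4, n = 1) in a planar conjugated ring means antiaromatic.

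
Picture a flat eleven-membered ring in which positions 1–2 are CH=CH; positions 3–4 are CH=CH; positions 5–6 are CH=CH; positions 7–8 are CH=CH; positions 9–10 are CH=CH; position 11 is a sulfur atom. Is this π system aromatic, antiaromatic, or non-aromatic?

All ring atoms are sp² and supply a p orbital to the ring (every atom in a ring double bond is sp² and brings one electron to the p orbital; the sulfur donates one lone pair from its p orbital); the conjugation is uninterrupted.
π-electron count: 5 × 2 = 10 from the double-bond units + 2 from the S atom = 12.
With 12 = 4·3 π electrons, Hückel's rule classifies the planar ring as antiaromatic.

Antiaromatic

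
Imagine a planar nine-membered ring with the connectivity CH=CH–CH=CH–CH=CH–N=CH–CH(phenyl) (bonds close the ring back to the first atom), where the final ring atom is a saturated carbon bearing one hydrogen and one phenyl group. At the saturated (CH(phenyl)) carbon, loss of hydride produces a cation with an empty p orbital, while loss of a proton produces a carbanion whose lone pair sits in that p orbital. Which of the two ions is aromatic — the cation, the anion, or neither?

The anion

In both ions every ring atom is sp² and contributes a p orbital, so both rings are fully conjugated.
Cation: 4 × 2 + 0 = 8 π electrons → 4(2), antiaromatic.
Anion: 4 × 2 + 2 = 10 π electrons → 4(2)+2, aromatic.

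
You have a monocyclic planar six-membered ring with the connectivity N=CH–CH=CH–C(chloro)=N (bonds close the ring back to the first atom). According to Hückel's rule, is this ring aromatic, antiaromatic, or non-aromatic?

Aromatic

Every ring atom contributes a p orbital perpendicular to the ring (the double-bond atoms are sp², each contributing one p electron; each sp² =N– keeps its lone pair in-plane and puts one electron into the π system), so the π system is cyclic and fully conjugated.
Adding the contributions, 3 × 2 = 6 from the 3 double-bond units.
That gives a 4n+2 count (6, n = 1).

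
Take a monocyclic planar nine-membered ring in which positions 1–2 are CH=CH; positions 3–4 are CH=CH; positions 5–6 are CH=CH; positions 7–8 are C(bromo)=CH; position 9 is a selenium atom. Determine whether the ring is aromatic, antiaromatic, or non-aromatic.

Every ring atom contributes a p orbital perpendicular to the ring (the double-bond atoms are sp², each contributing one p electron; the selenium donates one lone pair from its p orbital), so the π system is cyclic and fully conjugated.
Tallying contributions gives 4 × 2 = 8 from the double-bond units + 2 from the Se atom = 10.
10 = 4(2) + 2, which satisfies Hückel's 4n+2 rule.

Aromatic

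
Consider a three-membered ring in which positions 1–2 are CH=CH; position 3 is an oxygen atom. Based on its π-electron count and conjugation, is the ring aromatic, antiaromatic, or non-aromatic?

Check conjugation: the double-bond atoms are sp², each contributing one p electron; the oxygen donates one lone pair from its p orbital — every position has a p orbital, so the cyclic π system is continuous.
Adding the contributions, 1 × 2 = 2 from the double-bond unit + 2 from the O atom = 4.
A 4n π count (4, n = 1) in a planar conjugated ring means antiaromatic.
(The species described is oxirene.)

Antiaromatic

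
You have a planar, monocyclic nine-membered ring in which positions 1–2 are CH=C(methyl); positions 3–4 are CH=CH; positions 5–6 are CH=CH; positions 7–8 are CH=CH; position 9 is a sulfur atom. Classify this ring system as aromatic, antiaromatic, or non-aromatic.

Aromatic

All ring atoms are sp² and supply a p orbital to the ring (the double-bond atoms are sp², each contributing one p electron; the sulfur donates one lone pair from its p orbital); the conjugation is uninterrupted.
Tallying contributions gives 4 × 2 = 8 from the double-bond units + 2 from the S atom = 10.
Since 10 = 4·2 + 2, the ring meets the 4n+2 criterion.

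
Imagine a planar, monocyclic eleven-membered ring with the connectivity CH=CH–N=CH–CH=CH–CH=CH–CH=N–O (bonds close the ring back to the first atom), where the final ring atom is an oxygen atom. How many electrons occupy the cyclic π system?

The p orbitals form a continuous loop: each doubly-bonded ring atom is sp² with one p-orbital electron; each sp² =N– keeps its lone pair in-plane and puts one electron into the π system; the oxygen donates one lone pair from its p orbital. The ring is fully conjugated.
π-electron count: 5 × 2 = 10 from the double-bond units + 2 from the O atom = 12.

12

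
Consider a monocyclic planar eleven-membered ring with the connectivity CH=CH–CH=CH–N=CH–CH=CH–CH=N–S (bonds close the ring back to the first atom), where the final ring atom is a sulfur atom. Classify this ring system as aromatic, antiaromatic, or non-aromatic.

Every ring atom contributes a p orbital perpendicular to the ring (each doubly-bonded ring atom is sp² with one p-orbital electron; the doubly-bonded nitrogens are pyridine-type — their lone pairs lie in the ring plane, leaving one electron in the p orbital; the sulfur donates one lone pair from its p orbital), so the π system is cyclic and fully conjugated.
Tallying contributions gives 5 × 2 = 10 from the double-bond units + 2 from the S atom = 12.
12 = 4(3); a planar, fully conjugated 4n system is antiaromatic.

Antiaromatic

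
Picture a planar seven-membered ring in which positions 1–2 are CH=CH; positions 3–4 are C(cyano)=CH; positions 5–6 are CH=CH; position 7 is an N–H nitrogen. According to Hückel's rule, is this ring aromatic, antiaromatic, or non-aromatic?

The p orbitals form a continuous loop: the double-bond atoms are sp², each contributing one p electron; the pyrrole-type nitrogen donates its lone pair from the p orbital. The ring is fully conjugated.
Counting π electrons: 3 × 2 = 6 from the double-bond units + 2 from the NH atom = 8.
With 8 = 4·2 π electrons, Hückel's rule classifies the planar ring as antiaromatic.

Antiaromatic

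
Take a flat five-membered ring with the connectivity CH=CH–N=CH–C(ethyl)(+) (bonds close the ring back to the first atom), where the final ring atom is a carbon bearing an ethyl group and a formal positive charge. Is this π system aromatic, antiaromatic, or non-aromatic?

Check conjugation: the double-bond atoms are sp², each contributing one p electron; each sp² =N– keeps its lone pair in-plane and puts one electron into the π system; the carbocation has an empty p orbital — every position has a p orbital, so the cyclic π system is continuous.
Counting π electrons: 2 × 2 = 4 from the double-bond units + 0 from the C(ethyl)(+) atom = 4.
A 4n π count (4, n = 1) in a planar conjugated ring means antiaromatic.

Antiaromatic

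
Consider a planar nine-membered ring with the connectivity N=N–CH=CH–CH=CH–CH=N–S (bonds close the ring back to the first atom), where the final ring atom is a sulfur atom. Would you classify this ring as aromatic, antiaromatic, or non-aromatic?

Aromatic

Every ring atom contributes a p orbital perpendicular to the ring (every atom in a ring double bond is sp² and brings one electron to the p orbital; each =N– nitrogen is pyridine-type (lone pair in the sp² plane, one electron in the p orbital); the sulfur donates one lone pair from its p orbital), so the π system is cyclic and fully conjugated.
Counting π electrons: 4 × 2 = 8 from the double-bond units + 2 from the S atom = 10.
That gives a 4n+2 count (10, n = 2).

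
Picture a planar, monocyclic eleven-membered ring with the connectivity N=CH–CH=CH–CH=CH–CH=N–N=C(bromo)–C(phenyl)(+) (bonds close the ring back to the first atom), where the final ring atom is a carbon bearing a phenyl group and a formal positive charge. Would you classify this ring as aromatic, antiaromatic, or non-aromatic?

Every ring atom contributes a p orbital perpendicular to the ring (the double-bond atoms are sp², each contributing one p electron; each sp² =N– keeps its lone pair in-plane and puts one electron into the π system; the carbocation has an empty p orbital), so the π system is cyclic and fully conjugated.
Adding the contributions, 5 × 2 = 10 from the double-bond units + 0 from the C(phenyl)(+) atom = 10.
That gives a 4n+2 count (10, n = 2).

Aromatic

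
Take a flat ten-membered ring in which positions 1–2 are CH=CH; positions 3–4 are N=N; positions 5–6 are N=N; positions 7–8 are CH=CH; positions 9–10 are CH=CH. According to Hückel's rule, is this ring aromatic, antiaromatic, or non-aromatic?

The p orbitals form a continuous loop: each doubly-bonded ring atom is sp² with one p-orbital electron; each =N– nitrogen is pyridine-type (lone pair in the sp² plane, one electron in the p orbital). The ring is fully conjugated.
Tallying contributions gives 5 × 2 = 10 from the 5 double-bond units.
With 10 π electrons (n = 2), the Hückel 4n+2 condition holds.

Aromatic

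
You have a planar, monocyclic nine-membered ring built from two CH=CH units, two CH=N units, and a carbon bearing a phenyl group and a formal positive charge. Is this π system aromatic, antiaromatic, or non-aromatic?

Antiaromatic

Every ring atom contributes a p orbital perpendicular to the ring (the double-bond atoms are sp², each contributing one p electron; each sp² =N– keeps its lone pair in-plane and puts one electron into the π system; the carbocation has an empty p orbital), so the π system is cyclic and fully conjugated.
Counting π electrons: 4 × 2 = 8 from the double-bond units + 0 from the C(phenyl)(+) atom = 8.
8 = 4(2); a planar, fully conjugated 4n system is antiaromatic.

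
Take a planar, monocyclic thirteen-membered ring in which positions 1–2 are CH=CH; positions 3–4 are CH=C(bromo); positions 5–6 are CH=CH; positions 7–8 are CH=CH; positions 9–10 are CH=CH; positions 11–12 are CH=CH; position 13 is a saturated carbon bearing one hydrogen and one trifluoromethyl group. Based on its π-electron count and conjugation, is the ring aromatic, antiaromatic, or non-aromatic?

Non-aromatic

Because that saturated carbon is sp³ and has no p orbital in the ring π system at the CH(trifluoromethyl) position, the π system cannot extend all the way around the ring.
Broken conjugation rules out both aromaticity and antiaromaticity.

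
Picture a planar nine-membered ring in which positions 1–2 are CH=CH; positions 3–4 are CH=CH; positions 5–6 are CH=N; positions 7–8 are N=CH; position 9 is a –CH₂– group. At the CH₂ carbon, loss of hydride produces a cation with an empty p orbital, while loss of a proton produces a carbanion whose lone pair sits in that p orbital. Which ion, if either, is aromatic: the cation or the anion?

The anion

In both ions every ring atom is sp² and contributes a p orbital, so both rings are fully conjugated.
Cation: 4 × 2 + 0 = 8 π electrons → 4(2), antiaromatic.
Anion: 4 × 2 + 2 = 10 π electrons → 4(2)+2, aromatic.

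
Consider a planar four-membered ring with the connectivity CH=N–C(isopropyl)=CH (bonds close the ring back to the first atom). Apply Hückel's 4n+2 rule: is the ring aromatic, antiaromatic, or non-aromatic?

The p orbitals form a continuous loop: every atom in a ring double bond is sp² and brings one electron to the p orbital; each sp² =N– keeps its lone pair in-plane and puts one electron into the π system. The ring is fully conjugated.
Tallying contributions gives 2 × 2 = 4 from the 2 double-bond units.
4 is a 4n count (n = 1), so the planar conjugated ring is antiaromatic.

Antiaromatic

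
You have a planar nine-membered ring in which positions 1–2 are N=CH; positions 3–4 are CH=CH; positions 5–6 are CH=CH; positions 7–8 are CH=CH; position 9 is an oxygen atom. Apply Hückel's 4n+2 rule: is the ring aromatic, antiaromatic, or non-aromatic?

Every ring atom contributes a p orbital perpendicular to the ring (every atom in a ring double bond is sp² and brings one electron to the p orbital; each sp² =N– keeps its lone pair in-plane and puts one electron into the π system; the oxygen donates one lone pair from its p orbital), so the π system is cyclic and fully conjugated.
Tallying contributions gives 4 × 2 = 8 from the double-bond units + 2 from the O atom = 10.
That gives a 4n+2 count (10, n = 2).

Aromatic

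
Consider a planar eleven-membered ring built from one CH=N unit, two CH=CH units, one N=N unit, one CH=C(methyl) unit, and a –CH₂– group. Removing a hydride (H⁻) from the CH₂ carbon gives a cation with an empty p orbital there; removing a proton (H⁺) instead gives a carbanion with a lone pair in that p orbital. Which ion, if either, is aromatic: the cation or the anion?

The cation

In both ions every ring atom is sp² and contributes a p orbital, so both rings are fully conjugated.
Cation: 5 × 2 + 0 = 10 π electrons → 4(2)+2, aromatic.
Anion: 5 × 2 + 2 = 12 π electrons → 4(3), antiaromatic.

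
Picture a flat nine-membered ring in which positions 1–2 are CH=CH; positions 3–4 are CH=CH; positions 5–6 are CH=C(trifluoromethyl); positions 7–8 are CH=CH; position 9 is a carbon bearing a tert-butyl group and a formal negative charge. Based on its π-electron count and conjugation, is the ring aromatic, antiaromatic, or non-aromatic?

Aromatic

Every ring atom contributes a p orbital perpendicular to the ring (each doubly-bonded ring atom is sp² with one p-orbital electron; the carbanion's lone pair occupies the p orbital), so the π system is cyclic and fully conjugated.
Tallying contributions gives 4 × 2 = 8 from the double-bond units + 2 from the C(tert-butyl)(-) atom = 10.
10 = 4(2) + 2, which satisfies Hückel's 4n+2 rule.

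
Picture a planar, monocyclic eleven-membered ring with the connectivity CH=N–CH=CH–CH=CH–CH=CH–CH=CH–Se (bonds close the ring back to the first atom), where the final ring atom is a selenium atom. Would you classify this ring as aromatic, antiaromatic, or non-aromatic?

Antiaromatic

All ring atoms are sp² and supply a p orbital to the ring (each doubly-bonded ring atom is sp² with one p-orbital electron; the doubly-bonded nitrogens are pyridine-type — their lone pairs lie in the ring plane, leaving one electron in the p orbital; the selenium donates one lone pair from its p orbital); the conjugation is uninterrupted.
Tallying contributions gives 5 × 2 = 10 from the double-bond units + 2 from the Se atom = 12.
12 is a 4n count (n = 3), so the planar conjugated ring is antiaromatic.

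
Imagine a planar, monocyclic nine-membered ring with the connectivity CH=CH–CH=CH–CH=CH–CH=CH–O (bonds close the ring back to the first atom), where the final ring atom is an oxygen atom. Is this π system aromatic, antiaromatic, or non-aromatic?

Check conjugation: the double-bond atoms are sp², each contributing one p electron; the oxygen donates one lone pair from its p orbital — every position has a p orbital, so the cyclic π system is continuous.
Adding the contributions, 4 × 2 = 8 from the double-bond units + 2 from the O atom = 10.
With 10 π electrons (n = 2), the Hückel 4n+2 condition holds.

Aromatic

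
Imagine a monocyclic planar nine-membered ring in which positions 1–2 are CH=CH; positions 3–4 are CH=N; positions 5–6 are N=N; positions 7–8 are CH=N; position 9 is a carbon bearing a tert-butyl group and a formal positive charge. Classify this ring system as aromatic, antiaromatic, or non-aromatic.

The p orbitals form a continuous loop: the double-bond atoms are sp², each contributing one p electron; each sp² =N– keeps its lone pair in-plane and puts one electron into the π system; the carbocation has an empty p orbital. The ring is fully conjugated.
Counting π electrons: 4 × 2 = 8 from the double-bond units + 0 from the C(tert-butyl)(+) atom = 8.
With 8 = 4·2 π electrons, Hückel's rule classifies the planar ring as antiaromatic.

Antiaromatic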